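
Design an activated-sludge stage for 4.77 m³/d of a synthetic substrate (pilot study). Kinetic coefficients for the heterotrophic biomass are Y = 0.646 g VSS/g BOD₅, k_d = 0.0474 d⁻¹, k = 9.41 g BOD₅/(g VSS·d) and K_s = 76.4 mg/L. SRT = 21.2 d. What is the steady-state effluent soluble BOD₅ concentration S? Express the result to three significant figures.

S ≈ 1.21 mg/L

For a completely mixed reactor with recycle the Lawrence–McCarty relation gives S = K_s·(1 + k_d·θ_c) / [θ_c·(Y·k − k_d) − 1] = 76.4 × (1 + 0.0474 × 21.2) / [21.2 × (0.646 × 9.41 − 0.0474) − 1] = 153.2 / 126.9 = 1.207 mg/L.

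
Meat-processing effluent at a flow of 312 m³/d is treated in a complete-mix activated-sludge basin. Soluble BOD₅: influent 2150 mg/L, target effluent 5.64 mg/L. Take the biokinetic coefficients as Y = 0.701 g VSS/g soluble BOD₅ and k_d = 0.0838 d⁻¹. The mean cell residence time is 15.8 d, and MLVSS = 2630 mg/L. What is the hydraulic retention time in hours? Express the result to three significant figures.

Rearranging the biomass balance for a CMAS with decay, V = Y·Q·ΔS·θ_c / [X·(1+k_d θ_c)] = 0.701 × 312 × (2150 − 5.64) × 15.8 / [2630 × (1 + 0.0838 × 15.8)] = 7.41×10^6 / 6112 = 1212 m³.
HRT = V/Q = 1212 m³ / 312 m³·d⁻¹ = 3.886 d × 24 = 93.26 h.

τ ≈ 93.3 h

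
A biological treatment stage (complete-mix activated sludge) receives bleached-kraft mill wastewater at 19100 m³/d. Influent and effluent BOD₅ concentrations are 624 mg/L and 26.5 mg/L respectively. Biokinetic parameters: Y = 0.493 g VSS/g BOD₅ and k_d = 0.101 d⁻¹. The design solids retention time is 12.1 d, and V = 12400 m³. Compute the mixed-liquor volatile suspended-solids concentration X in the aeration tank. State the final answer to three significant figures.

X ≈ 2470 mg/L

X = Y·Q·ΔS·θ_c / [V·(1 + k_d θ_c)] = 0.493 × 19100 × (624 − 26.5) × 12.1 / [12400 × (1 + 0.101 × 12.1)] = 2471 mg/L.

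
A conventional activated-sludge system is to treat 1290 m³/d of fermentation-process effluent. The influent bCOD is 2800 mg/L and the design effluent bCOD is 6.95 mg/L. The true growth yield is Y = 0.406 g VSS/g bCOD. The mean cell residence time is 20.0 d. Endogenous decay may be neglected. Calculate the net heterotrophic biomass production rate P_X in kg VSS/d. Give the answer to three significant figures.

Since k_d ≈ 0, Y_obs = Y = 0.406 g VSS/g bCOD.
Q·(S₀ − S) = 1290 × (2800 − 6.95) × 10⁻³ = 3603 kg/d removed.
So the net sludge growth is P_X = 0.4060 × 3603 = 1463 kg VSS/d.

P_X ≈ 1460 kg VSS/d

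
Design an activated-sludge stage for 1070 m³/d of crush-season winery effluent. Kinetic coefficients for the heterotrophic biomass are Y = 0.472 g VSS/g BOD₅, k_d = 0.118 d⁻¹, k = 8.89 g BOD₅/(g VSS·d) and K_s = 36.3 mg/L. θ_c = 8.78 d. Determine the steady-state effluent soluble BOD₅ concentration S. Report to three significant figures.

Effluent substrate depends only on kinetics and SRT: S = K_s(1 + k_d θ_c) / [θ_c(Yk − k_d) − 1] = 36.3 × (1 + 0.118 × 8.78) / [8.78 × (0.472 × 8.89 − 0.118) − 1] = 73.91 / 34.81 = 2.123 mg/L.

S ≈ 2.12 mg/L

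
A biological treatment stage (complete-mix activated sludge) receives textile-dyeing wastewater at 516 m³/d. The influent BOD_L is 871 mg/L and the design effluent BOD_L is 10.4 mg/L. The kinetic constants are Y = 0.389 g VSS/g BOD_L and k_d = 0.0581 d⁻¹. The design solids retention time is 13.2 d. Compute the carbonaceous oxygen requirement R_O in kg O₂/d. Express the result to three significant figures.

Correct the yield for decay: Y_obs = Y/(1 + k_d θ_c) = 0.389 / (1 + 0.0581 × 13.2) = 0.389 / 1.767 = 0.2202.
Q·(S₀ − S) = 516 × (871 − 10.4) × 10⁻³ = 444.1 kg/d removed.
P_X = Y_obs·Q·(S₀ − S) = 0.2202 × 444.1 = 97.77 kg VSS/d.
Carbonaceous O₂ demand = substrate oxidised − cell-mass equivalent = 444.1 − 1.42 × 97.77 = 305.2 kg O₂/d.

R_O ≈ 305 kg O₂/d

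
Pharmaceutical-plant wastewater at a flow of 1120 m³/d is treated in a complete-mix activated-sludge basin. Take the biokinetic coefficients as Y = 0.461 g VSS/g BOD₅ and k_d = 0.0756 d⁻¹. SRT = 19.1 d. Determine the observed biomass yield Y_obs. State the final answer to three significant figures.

Observed yield with endogenous decay: Y_obs = Y / (1 + k_d·θ_c) = 0.461 / (1 + 0.0756 × 19.1) = 0.461 / 2.444 = 0.1886 g VSS/g BOD₅.

Y_obs ≈ 0.189 g VSS/g BOD₅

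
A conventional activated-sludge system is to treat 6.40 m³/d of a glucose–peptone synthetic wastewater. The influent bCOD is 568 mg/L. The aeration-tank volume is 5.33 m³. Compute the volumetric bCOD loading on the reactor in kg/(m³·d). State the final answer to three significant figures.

L_v ≈ 0.682 kg bCOD/(m³·d)

L_v = Q S₀ / V = 6.40 × 568 × 10⁻³ / 5.330 = 0.6820 kg/(m³·d).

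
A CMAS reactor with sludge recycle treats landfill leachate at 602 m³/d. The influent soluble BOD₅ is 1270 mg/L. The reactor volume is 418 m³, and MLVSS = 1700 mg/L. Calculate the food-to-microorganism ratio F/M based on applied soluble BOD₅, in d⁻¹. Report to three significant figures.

F/M ≈ 1.08 d⁻¹

F/M = Q·S₀ / (V·X) = 602 × 1270 / (418.0 × 1700) = 1.076 g soluble BOD₅·(g VSS·d)⁻¹.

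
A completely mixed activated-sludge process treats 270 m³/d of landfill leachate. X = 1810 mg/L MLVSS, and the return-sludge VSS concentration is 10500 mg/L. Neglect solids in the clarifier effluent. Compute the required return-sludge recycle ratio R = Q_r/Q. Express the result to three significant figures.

Mass balance around the secondary clarifier (neglecting effluent solids): R = X / (X_r − X) = 1810 / (10500 − 1810) = 0.2083.

R ≈ 0.208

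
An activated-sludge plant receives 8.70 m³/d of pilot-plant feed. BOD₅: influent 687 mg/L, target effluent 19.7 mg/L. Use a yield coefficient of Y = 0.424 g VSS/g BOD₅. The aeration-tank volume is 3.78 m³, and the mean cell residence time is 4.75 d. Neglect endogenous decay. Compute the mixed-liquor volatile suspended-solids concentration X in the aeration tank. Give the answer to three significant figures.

X ≈ 3090 mg/L

Without decay, X = Y Q (S₀−S) θ_c / V = 0.424 × 8.70 × (687 − 19.7) × 4.75 / 3.78 = 3093 mg/L.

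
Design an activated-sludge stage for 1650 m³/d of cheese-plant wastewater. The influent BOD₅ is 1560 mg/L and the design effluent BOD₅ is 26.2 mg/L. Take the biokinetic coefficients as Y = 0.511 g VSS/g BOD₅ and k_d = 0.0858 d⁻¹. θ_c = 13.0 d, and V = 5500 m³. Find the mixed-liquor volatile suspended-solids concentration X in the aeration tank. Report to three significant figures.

X ≈ 1440 mg/L

From V·X·(1 + k_d·θ_c) = Y·Q·(S₀ − S)·θ_c: X = 0.511 × 1650 × (1560 − 26.2) × 13.0 / [5500 × (1 + 0.0858 × 13.0)] = 1445 mg/L.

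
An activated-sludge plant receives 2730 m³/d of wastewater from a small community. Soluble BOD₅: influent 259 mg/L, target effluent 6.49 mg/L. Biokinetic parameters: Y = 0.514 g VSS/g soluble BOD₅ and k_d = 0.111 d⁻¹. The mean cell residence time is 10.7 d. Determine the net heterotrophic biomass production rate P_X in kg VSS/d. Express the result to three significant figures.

P_X ≈ 162 kg VSS/d

Observed yield with endogenous decay: Y_obs = Y / (1 + k_d·θ_c) = 0.514 / (1 + 0.111 × 10.7) = 0.514 / 2.188 = 0.2349 g VSS/g soluble BOD₅.
Mass of soluble BOD₅ removed per day: Q(S₀ − S) = 2730 × 252.5 g/m³ = 689.4 kg/d.
P_X = Y_obs · Q(S₀ − S) = 0.2349 × 689.4 = 162.0 kg VSS/d.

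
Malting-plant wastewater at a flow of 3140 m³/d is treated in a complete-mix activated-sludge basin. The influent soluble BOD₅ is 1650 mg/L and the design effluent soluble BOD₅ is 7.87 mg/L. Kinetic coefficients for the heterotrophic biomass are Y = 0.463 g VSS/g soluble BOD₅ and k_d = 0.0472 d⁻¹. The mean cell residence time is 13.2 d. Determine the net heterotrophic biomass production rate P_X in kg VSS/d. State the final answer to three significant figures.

P_X ≈ 1470 kg VSS/d

Observed yield with endogenous decay: Y_obs = Y / (1 + k_d·θ_c) = 0.463 / (1 + 0.0472 × 13.2) = 0.463 / 1.623 = 0.2853 g VSS/g soluble BOD₅.
Q·(S₀ − S) = 3140 × (1650 − 7.87) × 10⁻³ = 5156 kg/d removed.
So the net sludge growth is P_X = 0.2853 × 5156 = 1471 kg VSS/d.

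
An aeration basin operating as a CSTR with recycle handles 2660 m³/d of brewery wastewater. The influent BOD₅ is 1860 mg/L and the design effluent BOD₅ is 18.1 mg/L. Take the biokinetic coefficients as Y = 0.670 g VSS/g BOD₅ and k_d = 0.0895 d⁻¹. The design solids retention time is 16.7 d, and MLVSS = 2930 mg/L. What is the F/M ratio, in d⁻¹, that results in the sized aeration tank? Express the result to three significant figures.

From the SRT design equation V = Y Q (S₀−S) θ_c / [X (1 + k_d θ_c)] = 0.670 × 2660 × (1860 − 18.1) × 16.7 / [2930 × (1 + 0.0895 × 16.7)] = 5.48×10^7 / 7309 = 7500 m³.
F/M = Q·S₀ / (V·X) = 2660 × 1860 / (7500 × 2930) = 0.2251 g BOD₅·(g VSS·d)⁻¹.

F/M ≈ 0.225 d⁻¹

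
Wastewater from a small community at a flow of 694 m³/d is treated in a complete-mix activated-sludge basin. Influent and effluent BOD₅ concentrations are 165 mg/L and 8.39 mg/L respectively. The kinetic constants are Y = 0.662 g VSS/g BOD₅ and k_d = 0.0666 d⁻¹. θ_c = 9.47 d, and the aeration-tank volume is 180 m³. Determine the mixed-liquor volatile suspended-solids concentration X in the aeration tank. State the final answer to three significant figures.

X ≈ 2320 mg/L

X = Y·Q·ΔS·θ_c / [V·(1 + k_d θ_c)] = 0.662 × 694 × (165 − 8.39) × 9.47 / [180 × (1 + 0.0666 × 9.47)] = 2321 mg/L.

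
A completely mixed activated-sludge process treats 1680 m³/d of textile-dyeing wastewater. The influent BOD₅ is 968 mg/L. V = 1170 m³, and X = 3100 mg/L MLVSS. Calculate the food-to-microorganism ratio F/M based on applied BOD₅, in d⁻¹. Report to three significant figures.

F/M ≈ 0.448 d⁻¹

F/M = Q·S₀ / (V·X) = 1680 × 968 / (1170 × 3100) = 0.4484 g BOD₅·(g VSS·d)⁻¹.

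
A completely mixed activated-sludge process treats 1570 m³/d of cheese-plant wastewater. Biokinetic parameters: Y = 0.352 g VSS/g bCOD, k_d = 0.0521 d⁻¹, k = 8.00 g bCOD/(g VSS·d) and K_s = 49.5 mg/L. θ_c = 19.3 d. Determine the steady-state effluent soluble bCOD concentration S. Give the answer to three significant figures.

For a completely mixed reactor with recycle the Lawrence–McCarty relation gives S = K_s·(1 + k_d·θ_c) / [θ_c·(Y·k − k_d) − 1] = 49.5 × (1 + 0.0521 × 19.3) / [19.3 × (0.352 × 8.00 − 0.0521) − 1] = 99.27 / 52.34 = 1.897 mg/L.

S ≈ 1.90 mg/L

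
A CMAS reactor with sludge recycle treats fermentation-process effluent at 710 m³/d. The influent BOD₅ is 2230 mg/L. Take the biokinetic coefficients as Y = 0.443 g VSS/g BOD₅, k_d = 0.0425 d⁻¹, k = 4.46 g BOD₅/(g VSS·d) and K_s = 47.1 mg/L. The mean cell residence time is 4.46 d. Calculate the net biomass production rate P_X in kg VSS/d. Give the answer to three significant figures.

P_X ≈ 588 kg VSS/d

From the Monod/SRT balance for a CMAS, S = K_s·(1+k_d θ_c)/[θ_c·(Y k − k_d) − 1] = 47.1 × (1 + 0.0425 × 4.46) / [4.46 × (0.443 × 4.46 − 0.0425) − 1] = 56.03 / 7.622 = 7.350 mg/L.
Observed yield with endogenous decay: Y_obs = Y / (1 + k_d·θ_c) = 0.443 / (1 + 0.0425 × 4.46) = 0.443 / 1.190 = 0.3724 g VSS/g BOD₅.
Q·(S₀ − S) = 710 × (2230 − 7.35) × 10⁻³ = 1578 kg/d removed.
So the net sludge growth is P_X = 0.3724 × 1578 = 587.7 kg VSS/d.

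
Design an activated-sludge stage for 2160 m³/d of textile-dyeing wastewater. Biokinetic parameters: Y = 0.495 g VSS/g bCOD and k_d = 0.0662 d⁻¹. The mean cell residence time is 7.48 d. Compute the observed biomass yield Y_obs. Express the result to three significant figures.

The observed yield is Y_obs = Y/(1 + k_d·θ_c) = 0.495 / (1 + 0.0662 × 7.48) = 0.495 / 1.495 = 0.3311 g VSS per g bCOD removed.

Y_obs ≈ 0.331 g VSS/g bCOD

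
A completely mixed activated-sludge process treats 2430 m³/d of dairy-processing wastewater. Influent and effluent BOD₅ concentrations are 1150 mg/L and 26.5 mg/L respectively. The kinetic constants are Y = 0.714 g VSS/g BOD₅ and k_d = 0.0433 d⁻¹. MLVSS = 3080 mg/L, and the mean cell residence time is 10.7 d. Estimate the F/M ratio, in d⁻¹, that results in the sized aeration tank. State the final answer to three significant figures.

F/M ≈ 0.196 d⁻¹

Steady-state biomass mass balance: V·X·(1 + k_d·θ_c) = Y·Q·(S₀ − S)·θ_c, so V = 0.714 × 2430 × (1150 − 26.5) × 10.7 / [3080 × (1 + 0.0433 × 10.7)] = 2.09×10^7 / 4507 = 4628 m³.
Food-to-microorganism ratio F/M = Q S₀ / (V X) = 2430 × 1150 / (4628 × 3080) = 0.1961 d⁻¹.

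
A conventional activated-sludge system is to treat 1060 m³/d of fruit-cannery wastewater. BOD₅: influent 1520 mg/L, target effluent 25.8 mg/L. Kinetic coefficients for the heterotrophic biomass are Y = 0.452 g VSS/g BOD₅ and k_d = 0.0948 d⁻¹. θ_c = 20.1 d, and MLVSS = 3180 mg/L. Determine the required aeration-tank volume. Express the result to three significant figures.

From the SRT design equation V = Y Q (S₀−S) θ_c / [X (1 + k_d θ_c)] = 0.452 × 1060 × (1520 − 25.8) × 20.1 / [3180 × (1 + 0.0948 × 20.1)] = 1.44×10^7 / 9239 = 1557 m³.

V ≈ 1560 m³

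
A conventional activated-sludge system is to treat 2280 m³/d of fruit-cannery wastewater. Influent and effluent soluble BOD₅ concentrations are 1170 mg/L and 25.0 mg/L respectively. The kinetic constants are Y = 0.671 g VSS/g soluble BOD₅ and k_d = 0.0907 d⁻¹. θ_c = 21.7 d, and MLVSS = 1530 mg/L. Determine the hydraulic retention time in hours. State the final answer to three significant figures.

From the SRT design equation V = Y Q (S₀−S) θ_c / [X (1 + k_d θ_c)] = 0.671 × 2280 × (1170 − 25.0) × 21.7 / [1530 × (1 + 0.0907 × 21.7)] = 3.8×10^7 / 4541 = 8370 m³.
τ = V/Q = 8370/2280 = 3.671 d, or 88.11 h.

τ ≈ 88.1 h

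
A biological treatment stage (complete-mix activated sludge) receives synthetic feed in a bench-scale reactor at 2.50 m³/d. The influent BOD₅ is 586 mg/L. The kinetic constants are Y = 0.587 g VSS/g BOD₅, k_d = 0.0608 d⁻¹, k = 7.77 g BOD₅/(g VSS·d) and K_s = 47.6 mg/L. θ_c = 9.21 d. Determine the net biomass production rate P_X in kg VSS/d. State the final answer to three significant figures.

P_X ≈ 0.550 kg VSS/d

Effluent substrate depends only on kinetics and SRT: S = K_s(1 + k_d θ_c) / [θ_c(Yk − k_d) − 1] = 47.6 × (1 + 0.0608 × 9.21) / [9.21 × (0.587 × 7.77 − 0.0608) − 1] = 74.25 / 40.45 = 1.836 mg/L.
Y_obs = Y / (1 + k_d θ_c) = 0.587 / (1 + 0.0608 × 9.21) = 0.587 / 1.560 = 0.3763.
Substrate removed = Q·(S₀ − S) = 2.50 m³/d × (586 − 1.84) g/m³ = 1.46×10^3 g/d = 1.460 kg/d.
Net biomass production P_X = Y_obs × Q·(S₀ − S) = 0.3763 × 1.460 = 0.5495 kg VSS/d.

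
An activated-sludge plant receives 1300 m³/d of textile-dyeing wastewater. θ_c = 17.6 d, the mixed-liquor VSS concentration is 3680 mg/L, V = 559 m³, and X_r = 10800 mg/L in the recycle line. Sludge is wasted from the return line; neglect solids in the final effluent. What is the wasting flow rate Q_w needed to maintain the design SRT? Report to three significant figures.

Q_w ≈ 10.8 m³/d

Q_w = (V·X)/(θ_c X_r) = 559.0 × 3680 / (17.6 × 10800) = 10.82 m³/d.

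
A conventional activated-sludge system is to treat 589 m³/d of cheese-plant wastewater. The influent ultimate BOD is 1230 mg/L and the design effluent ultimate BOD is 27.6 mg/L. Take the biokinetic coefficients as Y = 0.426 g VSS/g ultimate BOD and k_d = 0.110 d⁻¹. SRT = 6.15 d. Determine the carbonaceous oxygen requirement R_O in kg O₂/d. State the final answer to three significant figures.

R_O ≈ 453 kg O₂/d

Correct the yield for decay: Y_obs = Y/(1 + k_d θ_c) = 0.426 / (1 + 0.110 × 6.15) = 0.426 / 1.676 = 0.2541.
Substrate removed = Q·(S₀ − S) = 589 m³/d × (1230 − 27.6) g/m³ = 7.08×10^5 g/d = 708.2 kg/d.
P_X = Y_obs·Q·(S₀ − S) = 0.2541 × 708.2 = 180.0 kg VSS/d.
R_O = Q·(S₀ − S) − 1.42·P_X = 708.2 − 1.42 × 180.0 = 452.7 kg O₂/d.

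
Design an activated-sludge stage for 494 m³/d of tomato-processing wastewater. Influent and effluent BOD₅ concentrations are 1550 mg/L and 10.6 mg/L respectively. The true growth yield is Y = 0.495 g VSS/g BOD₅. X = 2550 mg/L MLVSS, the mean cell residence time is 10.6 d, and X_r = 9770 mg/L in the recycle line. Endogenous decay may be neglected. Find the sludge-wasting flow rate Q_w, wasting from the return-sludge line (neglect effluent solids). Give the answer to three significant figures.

Q_w ≈ 38.5 m³/d

With k_d = 0 the design equation reduces to V = Y Q (S₀−S) θ_c / X = 0.495 × 494 × (1550 − 10.6) × 10.6 / 2550 = 1565 m³.
Wasting from the return line (neglecting effluent solids): Q_w = V·X / (θ_c·X_r) = 1565 × 2550 / (10.6 × 9770) = 38.53 m³/d.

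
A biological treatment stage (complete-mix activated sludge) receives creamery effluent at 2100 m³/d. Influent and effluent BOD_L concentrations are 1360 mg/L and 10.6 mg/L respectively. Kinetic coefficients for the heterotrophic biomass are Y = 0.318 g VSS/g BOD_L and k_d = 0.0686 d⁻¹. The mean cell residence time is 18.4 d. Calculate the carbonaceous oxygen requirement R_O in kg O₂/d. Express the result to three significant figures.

R_O ≈ 2270 kg O₂/d

Y_obs = Y / (1 + k_d θ_c) = 0.318 / (1 + 0.0686 × 18.4) = 0.318 / 2.262 = 0.1406.
ΔS = 1360 − 10.6 = 1349 mg/L, so the substrate removal rate is 2100 × 1349/1000 = 2834 kg BOD_L/d.
Net sludge production P_X = 0.1406 × 2834 = 398.3 kg VSS/d.
R_O = Q·(S₀ − S) − 1.42·P_X = 2834 − 1.42 × 398.3 = 2268 kg O₂/d.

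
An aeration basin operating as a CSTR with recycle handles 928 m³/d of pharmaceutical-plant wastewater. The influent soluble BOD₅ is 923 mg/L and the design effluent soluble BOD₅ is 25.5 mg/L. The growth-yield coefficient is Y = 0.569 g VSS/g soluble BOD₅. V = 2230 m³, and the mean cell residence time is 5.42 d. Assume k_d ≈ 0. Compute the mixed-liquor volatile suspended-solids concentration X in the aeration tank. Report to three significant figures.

X = Y·Q·ΔS·θ_c / V = 0.569 × 928 × (923 − 25.5) × 5.42 / 2230 = 1152 mg/L.

X ≈ 1150 mg/L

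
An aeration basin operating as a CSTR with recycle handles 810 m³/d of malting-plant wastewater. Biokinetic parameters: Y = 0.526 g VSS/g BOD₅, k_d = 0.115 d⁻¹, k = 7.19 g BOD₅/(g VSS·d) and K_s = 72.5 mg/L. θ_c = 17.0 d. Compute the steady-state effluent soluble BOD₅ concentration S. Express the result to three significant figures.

Effluent substrate depends only on kinetics and SRT: S = K_s(1 + k_d θ_c) / [θ_c(Yk − k_d) − 1] = 72.5 × (1 + 0.115 × 17.0) / [17.0 × (0.526 × 7.19 − 0.115) − 1] = 214.2 / 61.34 = 3.493 mg/L.

S ≈ 3.49 mg/L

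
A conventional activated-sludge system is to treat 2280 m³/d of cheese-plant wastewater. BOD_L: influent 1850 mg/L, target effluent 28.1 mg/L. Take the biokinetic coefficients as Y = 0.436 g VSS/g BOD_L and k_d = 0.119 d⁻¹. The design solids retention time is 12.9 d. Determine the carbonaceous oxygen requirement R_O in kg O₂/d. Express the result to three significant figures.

R_O ≈ 3140 kg O₂/d

The observed yield is Y_obs = Y/(1 + k_d·θ_c) = 0.436 / (1 + 0.119 × 12.9) = 0.436 / 2.535 = 0.1720 g VSS per g BOD_L removed.
ΔS = 1850 − 28.1 = 1822 mg/L, so the substrate removal rate is 2280 × 1822/1000 = 4154 kg BOD_L/d.
P_X = Y_obs·Q·(S₀ − S) = 0.1720 × 4154 = 714.4 kg VSS/d.
R_O = Q·ΔS − 1.42 P_X = 4154 − 1014 = 3139 kg O₂/d.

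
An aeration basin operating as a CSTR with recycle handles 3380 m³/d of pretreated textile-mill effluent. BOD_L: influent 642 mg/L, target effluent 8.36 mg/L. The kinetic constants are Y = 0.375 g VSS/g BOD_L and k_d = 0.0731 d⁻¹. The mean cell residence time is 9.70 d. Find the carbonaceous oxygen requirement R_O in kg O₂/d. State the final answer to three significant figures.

Correct the yield for decay: Y_obs = Y/(1 + k_d θ_c) = 0.375 / (1 + 0.0731 × 9.70) = 0.375 / 1.709 = 0.2194.
Q·(S₀ − S) = 3380 × (642 − 8.36) × 10⁻³ = 2142 kg/d removed.
P_X = Y_obs·Q·(S₀ − S) = 0.2194 × 2142 = 469.9 kg VSS/d.
R_O = Q·ΔS − 1.42 P_X = 2142 − 667.3 = 1474 kg O₂/d.

R_O ≈ 1470 kg O₂/d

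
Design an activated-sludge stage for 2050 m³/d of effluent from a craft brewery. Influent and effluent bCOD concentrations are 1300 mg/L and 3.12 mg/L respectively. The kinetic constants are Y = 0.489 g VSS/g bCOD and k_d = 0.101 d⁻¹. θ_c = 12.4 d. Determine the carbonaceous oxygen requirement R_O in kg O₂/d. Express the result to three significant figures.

Correct the yield for decay: Y_obs = Y/(1 + k_d θ_c) = 0.489 / (1 + 0.101 × 12.4) = 0.489 / 2.252 = 0.2171.
Mass of bCOD removed per day: Q(S₀ − S) = 2050 × 1297 g/m³ = 2659 kg/d.
Net sludge production P_X = 0.2171 × 2659 = 577.2 kg VSS/d.
Carbonaceous O₂ demand = substrate oxidised − cell-mass equivalent = 2659 − 1.42 × 577.2 = 1839 kg O₂/d.

R_O ≈ 1840 kg O₂/d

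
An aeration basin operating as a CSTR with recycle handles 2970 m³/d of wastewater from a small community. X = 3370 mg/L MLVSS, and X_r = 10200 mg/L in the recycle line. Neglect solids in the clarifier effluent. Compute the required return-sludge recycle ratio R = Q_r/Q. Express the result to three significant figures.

Mass balance around the secondary clarifier (neglecting effluent solids): R = X / (X_r − X) = 3370 / (10200 − 3370) = 0.4934.

R ≈ 0.493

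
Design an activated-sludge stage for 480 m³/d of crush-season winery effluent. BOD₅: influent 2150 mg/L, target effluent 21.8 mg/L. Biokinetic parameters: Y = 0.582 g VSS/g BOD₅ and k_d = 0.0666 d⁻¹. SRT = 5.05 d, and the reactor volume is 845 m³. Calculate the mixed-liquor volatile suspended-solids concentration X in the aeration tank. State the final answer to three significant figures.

Solving the biomass balance for X: X = Y Q (S₀−S) θ_c / [V (1+k_d θ_c)] = 0.582 × 480 × (2150 − 21.8) × 5.05 / [845 × (1 + 0.0666 × 5.05)] = 2659 mg/L.

X ≈ 2660 mg/L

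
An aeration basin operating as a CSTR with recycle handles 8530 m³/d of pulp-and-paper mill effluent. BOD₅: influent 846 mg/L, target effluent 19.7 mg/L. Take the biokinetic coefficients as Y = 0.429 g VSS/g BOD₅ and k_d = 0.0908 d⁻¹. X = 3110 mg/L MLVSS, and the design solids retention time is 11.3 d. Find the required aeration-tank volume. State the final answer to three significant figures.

V ≈ 5420 m³

From the SRT design equation V = Y Q (S₀−S) θ_c / [X (1 + k_d θ_c)] = 0.429 × 8530 × (846 − 19.7) × 11.3 / [3110 × (1 + 0.0908 × 11.3)] = 3.42×10^7 / 6301 = 5423 m³.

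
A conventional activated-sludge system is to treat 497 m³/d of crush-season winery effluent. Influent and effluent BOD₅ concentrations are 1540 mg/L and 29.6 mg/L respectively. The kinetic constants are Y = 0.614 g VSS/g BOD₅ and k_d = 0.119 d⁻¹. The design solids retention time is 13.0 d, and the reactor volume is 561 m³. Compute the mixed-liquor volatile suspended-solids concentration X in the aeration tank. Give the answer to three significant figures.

X ≈ 4190 mg/L

From V·X·(1 + k_d·θ_c) = Y·Q·(S₀ − S)·θ_c: X = 0.614 × 497 × (1540 − 29.6) × 13.0 / [561 × (1 + 0.119 × 13.0)] = 4193 mg/L.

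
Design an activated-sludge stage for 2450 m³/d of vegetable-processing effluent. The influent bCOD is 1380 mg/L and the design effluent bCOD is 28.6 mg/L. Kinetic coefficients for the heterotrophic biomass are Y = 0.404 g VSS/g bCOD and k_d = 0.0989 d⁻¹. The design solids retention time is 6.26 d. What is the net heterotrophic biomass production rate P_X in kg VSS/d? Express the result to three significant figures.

P_X ≈ 826 kg VSS/d

Observed yield with endogenous decay: Y_obs = Y / (1 + k_d·θ_c) = 0.404 / (1 + 0.0989 × 6.26) = 0.404 / 1.619 = 0.2495 g VSS/g bCOD.
ΔS = 1380 − 28.6 = 1351 mg/L, so the substrate removal rate is 2450 × 1351/1000 = 3311 kg bCOD/d.
P_X = Y_obs · Q(S₀ − S) = 0.2495 × 3311 = 826.1 kg VSS/d.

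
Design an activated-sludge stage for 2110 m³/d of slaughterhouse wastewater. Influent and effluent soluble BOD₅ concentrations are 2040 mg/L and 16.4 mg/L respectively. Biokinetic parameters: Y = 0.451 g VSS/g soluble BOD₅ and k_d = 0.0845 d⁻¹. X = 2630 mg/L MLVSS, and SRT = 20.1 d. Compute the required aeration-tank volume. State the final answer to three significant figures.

V ≈ 5450 m³

From the SRT design equation V = Y Q (S₀−S) θ_c / [X (1 + k_d θ_c)] = 0.451 × 2110 × (2040 − 16.4) × 20.1 / [2630 × (1 + 0.0845 × 20.1)] = 3.87×10^7 / 7097 = 5454 m³.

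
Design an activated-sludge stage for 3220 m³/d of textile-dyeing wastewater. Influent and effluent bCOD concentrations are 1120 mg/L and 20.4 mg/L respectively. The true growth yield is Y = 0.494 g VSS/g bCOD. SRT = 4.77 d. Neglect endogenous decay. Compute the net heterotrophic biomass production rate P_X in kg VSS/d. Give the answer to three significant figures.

Since k_d ≈ 0, Y_obs = Y = 0.494 g VSS/g bCOD.
Substrate removed = Q·(S₀ − S) = 3220 m³/d × (1120 − 20.4) g/m³ = 3.54×10^6 g/d = 3541 kg/d.
Biomass produced: P_X = Y_obs·Q·ΔS = 0.4940 × 3541 ≈ 1749 kg VSS/d.

P_X ≈ 1750 kg VSS/d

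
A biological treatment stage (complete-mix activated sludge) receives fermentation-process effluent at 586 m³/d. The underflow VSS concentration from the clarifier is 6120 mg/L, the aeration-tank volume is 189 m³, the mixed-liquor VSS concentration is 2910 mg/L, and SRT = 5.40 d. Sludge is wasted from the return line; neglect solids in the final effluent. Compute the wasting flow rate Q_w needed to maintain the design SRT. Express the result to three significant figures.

Wasting from the return line (neglecting effluent solids): Q_w = V·X / (θ_c·X_r) = 189.0 × 2910 / (5.40 × 6120) = 16.64 m³/d.

Q_w ≈ 16.6 m³/d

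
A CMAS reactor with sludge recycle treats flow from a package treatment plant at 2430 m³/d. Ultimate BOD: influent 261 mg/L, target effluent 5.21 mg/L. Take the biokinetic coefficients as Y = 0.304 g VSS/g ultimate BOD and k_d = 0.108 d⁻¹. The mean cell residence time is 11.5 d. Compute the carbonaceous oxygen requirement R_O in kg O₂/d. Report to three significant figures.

R_O ≈ 502 kg O₂/d

Y_obs = Y / (1 + k_d θ_c) = 0.304 / (1 + 0.108 × 11.5) = 0.304 / 2.242 = 0.1356.
Q·(S₀ − S) = 2430 × (261 − 5.21) × 10⁻³ = 621.6 kg/d removed.
Net sludge production P_X = 0.1356 × 621.6 = 84.28 kg VSS/d.
R_O = Q·ΔS − 1.42 P_X = 621.6 − 119.7 = 501.9 kg O₂/d.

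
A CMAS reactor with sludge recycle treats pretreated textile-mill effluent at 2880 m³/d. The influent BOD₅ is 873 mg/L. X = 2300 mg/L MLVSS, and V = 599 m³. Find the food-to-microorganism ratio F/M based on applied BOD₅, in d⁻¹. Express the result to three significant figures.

F/M ≈ 1.82 d⁻¹

F/M = applied load / biomass = Q·S₀/(V·X) = 2880 × 873 / (599.0 × 2300) = 1.825 d⁻¹.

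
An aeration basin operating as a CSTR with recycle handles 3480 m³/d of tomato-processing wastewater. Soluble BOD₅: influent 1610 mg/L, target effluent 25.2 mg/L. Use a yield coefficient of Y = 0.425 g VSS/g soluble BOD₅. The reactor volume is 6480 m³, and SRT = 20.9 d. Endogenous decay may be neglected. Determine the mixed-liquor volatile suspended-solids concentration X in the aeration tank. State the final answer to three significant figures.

X ≈ 7560 mg/L

From V·X = Y·Q·(S₀ − S)·θ_c (decay neglected): X = 0.425 × 3480 × (1610 − 25.2) × 20.9 / 6480 = 7560 mg/L.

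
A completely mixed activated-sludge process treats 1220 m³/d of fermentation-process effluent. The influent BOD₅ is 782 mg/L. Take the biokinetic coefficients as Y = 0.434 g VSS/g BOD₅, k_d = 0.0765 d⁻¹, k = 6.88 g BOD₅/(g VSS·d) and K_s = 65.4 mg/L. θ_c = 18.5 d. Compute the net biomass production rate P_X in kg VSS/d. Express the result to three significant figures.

P_X ≈ 171 kg VSS/d

From the Monod/SRT balance for a CMAS, S = K_s·(1+k_d θ_c)/[θ_c·(Y k − k_d) − 1] = 65.4 × (1 + 0.0765 × 18.5) / [18.5 × (0.434 × 6.88 − 0.0765) − 1] = 158.0 / 52.82 = 2.990 mg/L.
The observed yield is Y_obs = Y/(1 + k_d·θ_c) = 0.434 / (1 + 0.0765 × 18.5) = 0.434 / 2.415 = 0.1797 g VSS per g BOD₅ removed.
ΔS = 782 − 2.99 = 779.0 mg/L, so the substrate removal rate is 1220 × 779.0/1000 = 950.4 kg BOD₅/d.
Net biomass production P_X = Y_obs × Q·(S₀ − S) = 0.1797 × 950.4 = 170.8 kg VSS/d.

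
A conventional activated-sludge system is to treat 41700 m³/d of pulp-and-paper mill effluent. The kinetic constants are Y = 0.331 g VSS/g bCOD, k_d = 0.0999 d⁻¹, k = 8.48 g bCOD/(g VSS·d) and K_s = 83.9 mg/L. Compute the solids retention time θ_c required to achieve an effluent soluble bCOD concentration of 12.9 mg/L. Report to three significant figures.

Specific growth rate at S = 12.9 mg/L: μ = YkS/(K_s+S) = 0.331·8.48·12.9/(83.9+12.9) = 0.3741 d⁻¹.
θ_c = 1/(μ − k_d) = 1/(0.3741 − 0.0999) = 1/0.2742 = 3.648 d.

θ_c ≈ 3.65 d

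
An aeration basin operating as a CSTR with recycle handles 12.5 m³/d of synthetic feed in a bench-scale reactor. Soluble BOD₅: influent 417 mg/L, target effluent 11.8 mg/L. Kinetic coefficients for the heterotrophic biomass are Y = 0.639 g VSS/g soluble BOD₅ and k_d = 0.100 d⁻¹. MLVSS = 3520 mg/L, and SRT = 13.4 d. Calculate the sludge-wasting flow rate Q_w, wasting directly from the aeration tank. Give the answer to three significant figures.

Q_w ≈ 0.393 m³/d

Steady-state biomass mass balance: V·X·(1 + k_d·θ_c) = Y·Q·(S₀ − S)·θ_c, so V = 0.639 × 12.5 × (417 − 11.8) × 13.4 / [3520 × (1 + 0.100 × 13.4)] = 4.34×10^4 / 8237 = 5.265 m³.
For wasting at MLVSS concentration, Q_w = V/θ_c = 5.265/13.4 = 0.3929 m³/d.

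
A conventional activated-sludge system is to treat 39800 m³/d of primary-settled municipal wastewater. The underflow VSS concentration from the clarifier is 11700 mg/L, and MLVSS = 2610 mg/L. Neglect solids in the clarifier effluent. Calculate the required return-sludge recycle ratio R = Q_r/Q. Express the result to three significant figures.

Mass balance around the secondary clarifier (neglecting effluent solids): R = X / (X_r − X) = 2610 / (11700 − 2610) = 0.2871.

R ≈ 0.287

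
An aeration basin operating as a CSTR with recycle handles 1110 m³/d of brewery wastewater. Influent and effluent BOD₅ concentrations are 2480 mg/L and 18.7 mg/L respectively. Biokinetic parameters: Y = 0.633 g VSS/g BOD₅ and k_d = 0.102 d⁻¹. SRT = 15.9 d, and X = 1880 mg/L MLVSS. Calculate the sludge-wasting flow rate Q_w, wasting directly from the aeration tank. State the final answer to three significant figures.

Rearranging the biomass balance for a CMAS with decay, V = Y·Q·ΔS·θ_c / [X·(1+k_d θ_c)] = 0.633 × 1110 × (2480 − 18.7) × 15.9 / [1880 × (1 + 0.102 × 15.9)] = 2.75×10^7 / 4929 = 5579 m³.
Wasting from the aeration tank: Q_w = V / θ_c = 5579 / 15.9 = 350.9 m³/d.

Q_w ≈ 351 m³/d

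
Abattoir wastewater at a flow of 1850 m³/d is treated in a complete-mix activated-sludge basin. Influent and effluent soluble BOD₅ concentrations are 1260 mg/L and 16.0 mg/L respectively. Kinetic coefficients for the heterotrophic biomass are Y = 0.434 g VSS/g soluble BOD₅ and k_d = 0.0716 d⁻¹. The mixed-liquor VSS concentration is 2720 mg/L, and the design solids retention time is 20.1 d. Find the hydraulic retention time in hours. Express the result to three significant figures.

Steady-state biomass mass balance: V·X·(1 + k_d·θ_c) = Y·Q·(S₀ − S)·θ_c, so V = 0.434 × 1850 × (1260 − 16.0) × 20.1 / [2720 × (1 + 0.0716 × 20.1)] = 2.01×10^7 / 6635 = 3026 m³.
Hydraulic retention time τ = V/Q = 3026 / 1850 = 1.636 d = 39.26 h.

τ ≈ 39.3 h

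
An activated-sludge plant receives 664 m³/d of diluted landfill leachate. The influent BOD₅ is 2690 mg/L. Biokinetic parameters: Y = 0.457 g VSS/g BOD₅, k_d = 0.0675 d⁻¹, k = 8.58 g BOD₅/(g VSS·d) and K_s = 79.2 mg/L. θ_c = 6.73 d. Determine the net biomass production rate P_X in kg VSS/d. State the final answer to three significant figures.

P_X ≈ 560 kg VSS/d

Effluent substrate depends only on kinetics and SRT: S = K_s(1 + k_d θ_c) / [θ_c(Yk − k_d) − 1] = 79.2 × (1 + 0.0675 × 6.73) / [6.73 × (0.457 × 8.58 − 0.0675) − 1] = 115.2 / 24.93 = 4.619 mg/L.
Correct the yield for decay: Y_obs = Y/(1 + k_d θ_c) = 0.457 / (1 + 0.0675 × 6.73) = 0.457 / 1.454 = 0.3142.
Mass of BOD₅ removed per day: Q(S₀ − S) = 664 × 2685 g/m³ = 1783 kg/d.
P_X = Y_obs · Q(S₀ − S) = 0.3142 × 1783 = 560.3 kg VSS/d.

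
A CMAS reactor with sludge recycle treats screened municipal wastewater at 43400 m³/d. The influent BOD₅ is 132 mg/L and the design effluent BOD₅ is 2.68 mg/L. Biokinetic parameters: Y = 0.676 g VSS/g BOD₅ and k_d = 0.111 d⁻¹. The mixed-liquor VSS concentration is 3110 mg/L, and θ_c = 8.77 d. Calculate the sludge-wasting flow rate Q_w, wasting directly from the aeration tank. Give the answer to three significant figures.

Q_w ≈ 618 m³/d

Steady-state biomass mass balance: V·X·(1 + k_d·θ_c) = Y·Q·(S₀ − S)·θ_c, so V = 0.676 × 43400 × (132 − 2.68) × 8.77 / [3110 × (1 + 0.111 × 8.77)] = 3.33×10^7 / 6137 = 5421 m³.
Wasting from the aeration tank: Q_w = V / θ_c = 5421 / 8.77 = 618.2 m³/d.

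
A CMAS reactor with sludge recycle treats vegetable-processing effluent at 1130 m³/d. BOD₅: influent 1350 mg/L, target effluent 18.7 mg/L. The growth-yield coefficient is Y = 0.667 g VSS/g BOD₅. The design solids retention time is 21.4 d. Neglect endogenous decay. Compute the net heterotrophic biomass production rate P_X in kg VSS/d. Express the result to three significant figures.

P_X ≈ 1000 kg VSS/d

Since k_d ≈ 0, Y_obs = Y = 0.667 g VSS/g BOD₅.
Q·(S₀ − S) = 1130 × (1350 − 18.7) × 10⁻³ = 1504 kg/d removed.
Net biomass production P_X = Y_obs × Q·(S₀ − S) = 0.6670 × 1504 = 1003 kg VSS/d.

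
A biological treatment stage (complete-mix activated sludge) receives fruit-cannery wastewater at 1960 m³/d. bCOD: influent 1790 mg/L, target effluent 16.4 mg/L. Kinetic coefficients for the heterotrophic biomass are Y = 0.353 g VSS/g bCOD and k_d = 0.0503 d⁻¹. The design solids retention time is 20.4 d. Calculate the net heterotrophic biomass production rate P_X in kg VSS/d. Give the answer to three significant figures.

Y_obs = Y / (1 + k_d θ_c) = 0.353 / (1 + 0.0503 × 20.4) = 0.353 / 2.026 = 0.1742.
Substrate removed = Q·(S₀ − S) = 1960 m³/d × (1790 − 16.4) g/m³ = 3.48×10^6 g/d = 3476 kg/d.
P_X = Y_obs · Q(S₀ − S) = 0.1742 × 3476 = 605.6 kg VSS/d.

P_X ≈ 606 kg VSS/d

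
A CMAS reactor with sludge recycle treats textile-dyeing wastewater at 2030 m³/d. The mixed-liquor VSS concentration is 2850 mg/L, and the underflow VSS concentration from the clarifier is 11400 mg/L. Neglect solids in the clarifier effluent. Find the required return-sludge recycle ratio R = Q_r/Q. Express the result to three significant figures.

R = Q_r/Q = X/(X_r − X) = 2850 / (11400 − 2850) = 0.3333.

R ≈ 0.333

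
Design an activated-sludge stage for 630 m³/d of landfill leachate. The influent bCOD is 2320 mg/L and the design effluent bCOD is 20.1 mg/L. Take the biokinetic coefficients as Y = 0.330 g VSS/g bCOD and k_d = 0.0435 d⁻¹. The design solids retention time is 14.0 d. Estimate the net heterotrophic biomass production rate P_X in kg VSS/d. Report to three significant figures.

P_X ≈ 297 kg VSS/d

Observed yield with endogenous decay: Y_obs = Y / (1 + k_d·θ_c) = 0.330 / (1 + 0.0435 × 14.0) = 0.330 / 1.609 = 0.2051 g VSS/g bCOD.
ΔS = 2320 − 20.1 = 2300 mg/L, so the substrate removal rate is 630 × 2300/1000 = 1449 kg bCOD/d.
P_X = Y_obs · Q(S₀ − S) = 0.2051 × 1449 = 297.2 kg VSS/d.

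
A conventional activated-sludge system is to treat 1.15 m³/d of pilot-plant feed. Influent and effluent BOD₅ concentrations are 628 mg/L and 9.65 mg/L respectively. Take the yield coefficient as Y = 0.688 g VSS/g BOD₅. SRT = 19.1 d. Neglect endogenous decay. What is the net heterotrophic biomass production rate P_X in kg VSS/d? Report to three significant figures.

Since k_d ≈ 0, Y_obs = Y = 0.688 g VSS/g BOD₅.
ΔS = 628 − 9.65 = 618.4 mg/L, so the substrate removal rate is 1.15 × 618.4/1000 = 0.7111 kg BOD₅/d.
So the net sludge growth is P_X = 0.6880 × 0.7111 = 0.4892 kg VSS/d.

P_X ≈ 0.489 kg VSS/d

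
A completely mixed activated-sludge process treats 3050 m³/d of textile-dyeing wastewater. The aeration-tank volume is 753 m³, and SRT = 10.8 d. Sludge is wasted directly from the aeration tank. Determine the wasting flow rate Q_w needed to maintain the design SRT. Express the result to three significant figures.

Q_w ≈ 69.7 m³/d

With mixed-liquor wasting, θ_c = V/Q_w, so Q_w = V/θ_c = 753.0/10.8 = 69.72 m³/d.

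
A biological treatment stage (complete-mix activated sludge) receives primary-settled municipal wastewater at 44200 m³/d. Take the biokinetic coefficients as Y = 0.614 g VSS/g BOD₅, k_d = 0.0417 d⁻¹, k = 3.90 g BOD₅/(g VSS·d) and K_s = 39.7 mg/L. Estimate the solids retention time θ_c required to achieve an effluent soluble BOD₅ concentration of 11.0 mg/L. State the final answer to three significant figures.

θ_c ≈ 2.09 d

At the target effluent, Y k S/(K_s+S) = 0.614×3.90×11.0/50.70 = 0.5195 d⁻¹.
1/θ_c = 0.5195 − 0.0417 = 0.4778 d⁻¹, so θ_c = 2.093 d.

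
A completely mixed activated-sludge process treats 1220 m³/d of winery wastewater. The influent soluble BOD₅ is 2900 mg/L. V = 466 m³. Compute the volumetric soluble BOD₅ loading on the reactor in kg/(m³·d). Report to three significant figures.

Applied soluble BOD₅ load per unit volume = Q·S₀/V = (1220 × 2900/1000)/466.0 = 7.592 kg soluble BOD₅·m⁻³·d⁻¹.

L_v ≈ 7.59 kg soluble BOD₅/(m³·d)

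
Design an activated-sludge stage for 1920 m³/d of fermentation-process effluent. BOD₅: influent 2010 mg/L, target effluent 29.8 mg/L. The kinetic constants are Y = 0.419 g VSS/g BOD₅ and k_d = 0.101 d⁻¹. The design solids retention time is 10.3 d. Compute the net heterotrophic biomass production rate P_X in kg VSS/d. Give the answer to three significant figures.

Observed yield with endogenous decay: Y_obs = Y / (1 + k_d·θ_c) = 0.419 / (1 + 0.101 × 10.3) = 0.419 / 2.040 = 0.2054 g VSS/g BOD₅.
Substrate removed = Q·(S₀ − S) = 1920 m³/d × (2010 − 29.8) g/m³ = 3.8×10^6 g/d = 3802 kg/d.
So the net sludge growth is P_X = 0.2054 × 3802 = 780.8 kg VSS/d.

P_X ≈ 781 kg VSS/d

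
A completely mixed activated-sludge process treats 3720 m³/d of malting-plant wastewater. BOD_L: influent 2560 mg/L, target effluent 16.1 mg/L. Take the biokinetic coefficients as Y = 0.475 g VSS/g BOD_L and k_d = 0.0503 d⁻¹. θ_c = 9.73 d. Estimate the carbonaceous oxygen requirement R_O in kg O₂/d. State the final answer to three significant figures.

R_O ≈ 5180 kg O₂/d

Y_obs = Y / (1 + k_d θ_c) = 0.475 / (1 + 0.0503 × 9.73) = 0.475 / 1.489 = 0.3189.
ΔS = 2560 − 16.1 = 2544 mg/L, so the substrate removal rate is 3720 × 2544/1000 = 9463 kg BOD_L/d.
P_X = Y_obs·Q·(S₀ − S) = 0.3189 × 9463 = 3018 kg VSS/d.
R_O = Q·(S₀ − S) − 1.42·P_X = 9463 − 1.42 × 3018 = 5178 kg O₂/d.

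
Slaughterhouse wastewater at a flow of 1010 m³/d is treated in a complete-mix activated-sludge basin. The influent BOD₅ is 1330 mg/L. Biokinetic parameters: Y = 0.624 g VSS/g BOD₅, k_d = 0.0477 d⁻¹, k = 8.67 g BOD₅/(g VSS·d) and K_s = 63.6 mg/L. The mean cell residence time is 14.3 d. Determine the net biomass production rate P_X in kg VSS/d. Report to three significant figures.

Effluent substrate depends only on kinetics and SRT: S = K_s(1 + k_d θ_c) / [θ_c(Yk − k_d) − 1] = 63.6 × (1 + 0.0477 × 14.3) / [14.3 × (0.624 × 8.67 − 0.0477) − 1] = 107.0 / 75.68 = 1.414 mg/L.
Y_obs = Y / (1 + k_d θ_c) = 0.624 / (1 + 0.0477 × 14.3) = 0.624 / 1.682 = 0.3710.
Q·(S₀ − S) = 1010 × (1330 − 1.41) × 10⁻³ = 1342 kg/d removed.
P_X = Y_obs · Q(S₀ − S) = 0.3710 × 1342 = 497.8 kg VSS/d.

P_X ≈ 498 kg VSS/d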